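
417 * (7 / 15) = 973 / 5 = 194.60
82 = 82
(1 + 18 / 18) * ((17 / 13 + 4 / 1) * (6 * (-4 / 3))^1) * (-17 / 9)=6256 / 39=160.41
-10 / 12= -5 / 6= -0.83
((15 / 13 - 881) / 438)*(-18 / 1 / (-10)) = -17157 / 4745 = -3.62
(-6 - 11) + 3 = -14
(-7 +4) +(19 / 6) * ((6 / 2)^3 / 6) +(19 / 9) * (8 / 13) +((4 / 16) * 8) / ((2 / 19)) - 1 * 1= 14297 / 468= 30.55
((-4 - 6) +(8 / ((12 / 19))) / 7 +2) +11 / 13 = -1459 / 273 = -5.34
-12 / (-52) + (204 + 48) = 3279 / 13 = 252.23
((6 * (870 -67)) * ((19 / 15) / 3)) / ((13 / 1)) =156.48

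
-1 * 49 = -49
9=9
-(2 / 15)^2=-4 / 225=-0.02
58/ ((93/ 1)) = 58/ 93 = 0.62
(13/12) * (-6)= -13/2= -6.50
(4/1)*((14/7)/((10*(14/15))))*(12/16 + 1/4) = 6/7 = 0.86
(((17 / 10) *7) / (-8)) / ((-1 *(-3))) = -119 / 240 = -0.50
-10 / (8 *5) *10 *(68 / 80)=-2.12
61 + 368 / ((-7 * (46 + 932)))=208619 / 3423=60.95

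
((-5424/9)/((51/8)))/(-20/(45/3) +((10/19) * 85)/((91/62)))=-1563016/481899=-3.24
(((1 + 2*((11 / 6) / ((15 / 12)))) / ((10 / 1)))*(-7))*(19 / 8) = -7847 / 1200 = -6.54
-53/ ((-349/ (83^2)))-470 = 576.18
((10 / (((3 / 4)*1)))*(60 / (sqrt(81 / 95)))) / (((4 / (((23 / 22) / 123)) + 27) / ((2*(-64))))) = -471040*sqrt(95) / 20601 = -222.86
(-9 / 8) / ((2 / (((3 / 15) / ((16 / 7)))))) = -63 / 1280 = -0.05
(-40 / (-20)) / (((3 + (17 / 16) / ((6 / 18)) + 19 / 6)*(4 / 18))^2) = 93312 / 201601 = 0.46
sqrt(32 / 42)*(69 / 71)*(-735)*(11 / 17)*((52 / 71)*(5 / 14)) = -105.53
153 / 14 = 10.93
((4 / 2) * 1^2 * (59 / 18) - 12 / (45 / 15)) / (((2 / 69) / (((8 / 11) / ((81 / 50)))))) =39.58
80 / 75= 16 / 15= 1.07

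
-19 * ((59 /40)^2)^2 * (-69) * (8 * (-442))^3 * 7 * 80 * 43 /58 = -412899200454475965048 /3625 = -113903227711579576.56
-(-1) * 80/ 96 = 5/ 6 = 0.83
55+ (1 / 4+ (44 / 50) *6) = 6053 / 100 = 60.53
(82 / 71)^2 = 6724 / 5041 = 1.33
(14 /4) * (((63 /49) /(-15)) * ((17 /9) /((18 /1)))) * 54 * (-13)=221 /10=22.10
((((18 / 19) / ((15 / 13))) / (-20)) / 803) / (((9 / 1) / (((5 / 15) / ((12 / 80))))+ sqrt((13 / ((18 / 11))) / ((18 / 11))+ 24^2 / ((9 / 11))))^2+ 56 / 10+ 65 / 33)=-6600530623752 / 86420213227728945547+ 4053123360* sqrt(229669) / 86420213227728945547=-0.00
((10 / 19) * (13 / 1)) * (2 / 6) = 130 / 57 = 2.28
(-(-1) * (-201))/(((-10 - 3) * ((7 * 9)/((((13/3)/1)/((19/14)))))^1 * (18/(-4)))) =-268/1539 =-0.17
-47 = -47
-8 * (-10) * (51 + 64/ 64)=4160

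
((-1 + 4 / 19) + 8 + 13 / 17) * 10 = 79.75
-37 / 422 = -0.09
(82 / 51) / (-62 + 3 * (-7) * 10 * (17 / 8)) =-328 / 103683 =-0.00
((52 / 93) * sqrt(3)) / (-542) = -26 * sqrt(3) / 25203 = -0.00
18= 18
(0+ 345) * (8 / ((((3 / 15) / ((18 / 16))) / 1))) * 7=108675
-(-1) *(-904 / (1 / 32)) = -28928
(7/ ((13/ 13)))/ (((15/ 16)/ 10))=224/ 3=74.67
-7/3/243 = -7/729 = -0.01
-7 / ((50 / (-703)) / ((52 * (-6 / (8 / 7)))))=-1343433 / 50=-26868.66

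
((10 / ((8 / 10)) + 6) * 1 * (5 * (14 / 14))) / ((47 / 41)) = 7585 / 94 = 80.69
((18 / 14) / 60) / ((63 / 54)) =9 / 490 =0.02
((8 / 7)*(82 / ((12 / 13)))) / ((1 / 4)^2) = 34112 / 21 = 1624.38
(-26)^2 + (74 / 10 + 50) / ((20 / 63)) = 856.81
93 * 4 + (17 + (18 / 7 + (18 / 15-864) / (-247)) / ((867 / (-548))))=56606041 / 146965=385.17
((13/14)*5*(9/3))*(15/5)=585/14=41.79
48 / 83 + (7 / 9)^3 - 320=-19298779 / 60507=-318.95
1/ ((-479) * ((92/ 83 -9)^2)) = -6889/ 205502975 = -0.00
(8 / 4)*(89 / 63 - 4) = -326 / 63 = -5.17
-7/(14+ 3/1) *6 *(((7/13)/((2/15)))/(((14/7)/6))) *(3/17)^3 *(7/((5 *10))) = -250047/10857730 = -0.02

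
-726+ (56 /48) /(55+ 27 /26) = -3173255 /4371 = -725.98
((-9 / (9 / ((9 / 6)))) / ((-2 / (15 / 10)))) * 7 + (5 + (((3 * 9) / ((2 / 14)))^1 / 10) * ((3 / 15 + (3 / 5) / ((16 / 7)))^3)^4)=8848876807689103766668109 / 687194767360000000000000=12.88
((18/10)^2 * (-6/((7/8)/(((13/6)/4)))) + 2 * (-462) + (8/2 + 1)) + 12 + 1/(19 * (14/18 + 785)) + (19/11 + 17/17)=-237010488563/258658400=-916.31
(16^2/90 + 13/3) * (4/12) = 323/135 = 2.39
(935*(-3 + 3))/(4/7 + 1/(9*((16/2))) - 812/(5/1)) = 0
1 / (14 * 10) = 1 / 140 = 0.01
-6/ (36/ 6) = -1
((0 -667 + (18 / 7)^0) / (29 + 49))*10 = -1110 / 13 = -85.38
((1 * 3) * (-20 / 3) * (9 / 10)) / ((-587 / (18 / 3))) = 108 / 587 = 0.18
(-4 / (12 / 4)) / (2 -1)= -4 / 3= -1.33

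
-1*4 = -4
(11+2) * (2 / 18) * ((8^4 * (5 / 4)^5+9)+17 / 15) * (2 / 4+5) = 13417118 / 135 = 99386.06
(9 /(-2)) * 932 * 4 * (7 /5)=-23486.40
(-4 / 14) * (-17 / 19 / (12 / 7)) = 17 / 114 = 0.15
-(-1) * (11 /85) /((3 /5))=11 /51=0.22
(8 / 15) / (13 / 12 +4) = 32 / 305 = 0.10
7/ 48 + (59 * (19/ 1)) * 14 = 753319/ 48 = 15694.15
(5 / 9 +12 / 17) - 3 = -266 / 153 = -1.74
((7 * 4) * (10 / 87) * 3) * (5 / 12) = 350 / 87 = 4.02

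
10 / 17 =0.59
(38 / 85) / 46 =19 / 1955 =0.01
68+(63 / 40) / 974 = 2649343 / 38960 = 68.00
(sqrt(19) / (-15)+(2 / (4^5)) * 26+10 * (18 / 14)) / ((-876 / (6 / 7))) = -23131 / 1831424+sqrt(19) / 15330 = -0.01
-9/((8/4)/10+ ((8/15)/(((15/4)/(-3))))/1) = 675/17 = 39.71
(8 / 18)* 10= 40 / 9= 4.44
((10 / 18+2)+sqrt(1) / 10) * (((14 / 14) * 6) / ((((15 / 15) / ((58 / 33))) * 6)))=6931 / 1485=4.67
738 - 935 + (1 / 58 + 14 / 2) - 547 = -42745 / 58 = -736.98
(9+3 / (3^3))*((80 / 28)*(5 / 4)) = 2050 / 63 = 32.54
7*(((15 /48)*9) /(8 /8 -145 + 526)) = 315 /6112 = 0.05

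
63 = 63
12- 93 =-81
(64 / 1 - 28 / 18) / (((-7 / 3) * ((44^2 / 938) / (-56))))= 263578 / 363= 726.11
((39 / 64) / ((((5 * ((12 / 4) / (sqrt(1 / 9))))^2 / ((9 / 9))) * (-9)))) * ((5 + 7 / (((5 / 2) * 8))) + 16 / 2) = -0.00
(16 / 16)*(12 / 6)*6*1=12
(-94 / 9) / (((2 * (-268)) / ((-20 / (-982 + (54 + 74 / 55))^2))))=-0.00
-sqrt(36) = -6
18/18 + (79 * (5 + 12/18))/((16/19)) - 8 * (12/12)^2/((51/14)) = 144271/272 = 530.41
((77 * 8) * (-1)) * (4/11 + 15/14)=-884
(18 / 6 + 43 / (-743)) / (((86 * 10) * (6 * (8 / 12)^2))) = 3279 / 2555920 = 0.00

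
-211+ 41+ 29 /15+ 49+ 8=-1666 /15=-111.07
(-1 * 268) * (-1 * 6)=1608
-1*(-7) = 7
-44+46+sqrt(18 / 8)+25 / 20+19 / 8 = 57 / 8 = 7.12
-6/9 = -2/3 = -0.67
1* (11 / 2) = 11 / 2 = 5.50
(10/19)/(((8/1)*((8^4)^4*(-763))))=-5/16322170949497520128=-0.00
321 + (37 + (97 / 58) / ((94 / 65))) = 1958121 / 5452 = 359.16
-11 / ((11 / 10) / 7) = -70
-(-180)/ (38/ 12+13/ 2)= 540/ 29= 18.62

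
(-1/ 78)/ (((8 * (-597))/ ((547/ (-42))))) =-547/ 15646176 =-0.00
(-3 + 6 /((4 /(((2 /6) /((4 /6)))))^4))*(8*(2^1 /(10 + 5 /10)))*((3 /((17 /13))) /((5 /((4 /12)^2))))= -26611 /114240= -0.23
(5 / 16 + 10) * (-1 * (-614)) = 6331.88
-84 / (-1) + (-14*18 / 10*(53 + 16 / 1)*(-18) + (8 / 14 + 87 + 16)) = 1102009 / 35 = 31485.97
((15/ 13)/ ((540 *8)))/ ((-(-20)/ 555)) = 37/ 4992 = 0.01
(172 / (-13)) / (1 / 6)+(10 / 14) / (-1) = -7289 / 91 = -80.10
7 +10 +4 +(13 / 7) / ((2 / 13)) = 463 / 14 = 33.07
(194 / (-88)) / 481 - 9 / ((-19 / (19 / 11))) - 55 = -1146801 / 21164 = -54.19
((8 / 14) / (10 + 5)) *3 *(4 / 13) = 16 / 455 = 0.04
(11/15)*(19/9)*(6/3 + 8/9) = 5434/1215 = 4.47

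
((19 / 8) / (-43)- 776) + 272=-173395 / 344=-504.06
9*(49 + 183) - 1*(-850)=2938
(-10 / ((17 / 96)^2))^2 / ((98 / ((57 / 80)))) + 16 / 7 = 3035151472 / 4092529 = 741.63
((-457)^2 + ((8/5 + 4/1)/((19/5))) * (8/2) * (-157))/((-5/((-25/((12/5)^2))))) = 164606125/912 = 180489.17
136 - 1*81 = 55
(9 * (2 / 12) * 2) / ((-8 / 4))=-3 / 2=-1.50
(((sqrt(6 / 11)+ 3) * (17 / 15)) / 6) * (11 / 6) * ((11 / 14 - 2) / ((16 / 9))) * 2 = -3179 / 2240 - 289 * sqrt(66) / 6720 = -1.77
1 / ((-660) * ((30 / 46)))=-23 / 9900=-0.00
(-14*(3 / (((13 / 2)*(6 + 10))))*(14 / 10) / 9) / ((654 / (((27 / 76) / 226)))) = -147 / 973535680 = -0.00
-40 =-40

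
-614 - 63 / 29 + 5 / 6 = -107069 / 174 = -615.34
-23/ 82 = -0.28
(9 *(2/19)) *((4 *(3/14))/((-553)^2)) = 108/40672597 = 0.00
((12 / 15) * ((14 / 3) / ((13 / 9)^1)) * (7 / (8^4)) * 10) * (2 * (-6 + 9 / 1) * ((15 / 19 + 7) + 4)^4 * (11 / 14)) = 6815305728 / 1694173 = 4022.79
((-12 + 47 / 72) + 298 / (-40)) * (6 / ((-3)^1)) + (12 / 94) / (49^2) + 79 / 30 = 817126207 / 20312460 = 40.23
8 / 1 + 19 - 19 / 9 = 224 / 9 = 24.89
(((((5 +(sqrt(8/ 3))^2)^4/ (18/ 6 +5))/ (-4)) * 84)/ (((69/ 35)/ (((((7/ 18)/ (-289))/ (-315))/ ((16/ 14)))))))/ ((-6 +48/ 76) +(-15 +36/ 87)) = 2299477831/ 2668536109440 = 0.00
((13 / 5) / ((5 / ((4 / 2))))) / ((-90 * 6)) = -13 / 6750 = -0.00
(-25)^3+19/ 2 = -31231/ 2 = -15615.50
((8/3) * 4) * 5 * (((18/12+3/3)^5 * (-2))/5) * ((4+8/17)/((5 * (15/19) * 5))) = -72200/153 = -471.90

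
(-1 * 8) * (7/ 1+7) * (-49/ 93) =5488/ 93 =59.01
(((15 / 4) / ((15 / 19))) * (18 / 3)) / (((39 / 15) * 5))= 57 / 26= 2.19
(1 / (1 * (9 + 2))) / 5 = 1 / 55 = 0.02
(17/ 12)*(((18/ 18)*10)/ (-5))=-17/ 6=-2.83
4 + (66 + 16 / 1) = 86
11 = 11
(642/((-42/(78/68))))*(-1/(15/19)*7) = 26429/170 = 155.46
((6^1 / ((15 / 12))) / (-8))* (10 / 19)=-6 / 19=-0.32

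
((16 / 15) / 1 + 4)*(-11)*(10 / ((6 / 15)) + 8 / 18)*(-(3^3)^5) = 101741190804 / 5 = 20348238160.80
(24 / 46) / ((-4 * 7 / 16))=-48 / 161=-0.30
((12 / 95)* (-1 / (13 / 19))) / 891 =-4 / 19305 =-0.00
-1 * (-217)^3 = 10218313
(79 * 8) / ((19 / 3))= 1896 / 19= 99.79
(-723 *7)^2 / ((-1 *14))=-3659103 / 2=-1829551.50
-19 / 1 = -19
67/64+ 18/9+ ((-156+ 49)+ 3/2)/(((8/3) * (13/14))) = -32913/832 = -39.56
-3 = -3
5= 5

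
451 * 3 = 1353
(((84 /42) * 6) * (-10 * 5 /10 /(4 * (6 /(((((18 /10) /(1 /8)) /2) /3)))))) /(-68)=3 /34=0.09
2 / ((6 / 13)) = 13 / 3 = 4.33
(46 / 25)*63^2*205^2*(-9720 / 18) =-165729722760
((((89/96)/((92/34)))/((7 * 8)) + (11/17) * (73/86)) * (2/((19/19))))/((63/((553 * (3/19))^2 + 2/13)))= 134.42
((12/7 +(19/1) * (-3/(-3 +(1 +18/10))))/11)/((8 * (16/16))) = 2007/616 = 3.26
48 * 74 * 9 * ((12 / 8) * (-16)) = -767232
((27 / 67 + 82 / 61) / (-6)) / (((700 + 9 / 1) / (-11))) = 78551 / 17386098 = 0.00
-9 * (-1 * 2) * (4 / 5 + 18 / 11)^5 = 777672061632 / 503284375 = 1545.19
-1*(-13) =13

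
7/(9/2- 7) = -2.80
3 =3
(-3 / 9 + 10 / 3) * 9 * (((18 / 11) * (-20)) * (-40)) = 388800 / 11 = 35345.45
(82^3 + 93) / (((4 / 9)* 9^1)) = 551461 / 4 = 137865.25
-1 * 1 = -1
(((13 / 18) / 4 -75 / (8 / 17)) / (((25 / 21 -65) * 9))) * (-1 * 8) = -40117 / 18090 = -2.22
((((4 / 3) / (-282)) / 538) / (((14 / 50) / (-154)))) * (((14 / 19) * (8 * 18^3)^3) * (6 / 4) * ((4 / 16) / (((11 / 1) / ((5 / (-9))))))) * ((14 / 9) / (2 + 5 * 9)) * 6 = -15359376162816000 / 11290199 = -1360416779.44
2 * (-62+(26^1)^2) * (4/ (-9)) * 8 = -39296/ 9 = -4366.22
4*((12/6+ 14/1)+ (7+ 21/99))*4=12256/33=371.39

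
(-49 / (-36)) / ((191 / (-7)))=-0.05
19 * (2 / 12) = 19 / 6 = 3.17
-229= -229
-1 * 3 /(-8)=3 /8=0.38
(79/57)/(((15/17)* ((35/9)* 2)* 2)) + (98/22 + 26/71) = 51123383/10387300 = 4.92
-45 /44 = -1.02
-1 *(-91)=91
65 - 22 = 43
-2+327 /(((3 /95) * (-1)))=-10357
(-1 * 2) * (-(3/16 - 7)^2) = 11881/128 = 92.82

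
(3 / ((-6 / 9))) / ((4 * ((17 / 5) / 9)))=-405 / 136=-2.98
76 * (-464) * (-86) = 3032704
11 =11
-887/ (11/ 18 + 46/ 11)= -175626/ 949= -185.06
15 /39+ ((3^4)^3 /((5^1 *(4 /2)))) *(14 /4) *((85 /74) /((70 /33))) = 3875814013 /38480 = 100722.82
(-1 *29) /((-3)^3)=29 /27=1.07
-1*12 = -12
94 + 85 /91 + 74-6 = 14827 /91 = 162.93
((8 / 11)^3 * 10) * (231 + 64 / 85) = 20171776 / 22627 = 891.49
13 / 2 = 6.50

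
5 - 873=-868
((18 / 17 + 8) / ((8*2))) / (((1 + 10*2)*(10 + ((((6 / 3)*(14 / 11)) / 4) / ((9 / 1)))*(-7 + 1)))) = 121 / 42976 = 0.00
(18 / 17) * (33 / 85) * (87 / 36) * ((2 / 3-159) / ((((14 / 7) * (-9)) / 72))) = 181830 / 289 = 629.17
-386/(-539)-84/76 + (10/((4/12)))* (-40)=-12293185/10241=-1200.39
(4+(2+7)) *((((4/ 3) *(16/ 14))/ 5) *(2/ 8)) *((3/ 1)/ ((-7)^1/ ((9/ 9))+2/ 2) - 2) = -52/ 21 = -2.48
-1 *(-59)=59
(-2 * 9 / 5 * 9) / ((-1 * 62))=81 / 155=0.52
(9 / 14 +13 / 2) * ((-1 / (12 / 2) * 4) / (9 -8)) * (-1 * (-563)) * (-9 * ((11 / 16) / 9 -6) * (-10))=60029875 / 42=1429282.74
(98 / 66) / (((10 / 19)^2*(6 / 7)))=123823 / 19800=6.25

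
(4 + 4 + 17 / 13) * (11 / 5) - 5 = 1006 / 65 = 15.48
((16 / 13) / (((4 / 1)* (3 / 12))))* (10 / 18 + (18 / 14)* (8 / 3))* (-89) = -357424 / 819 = -436.42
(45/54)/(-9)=-0.09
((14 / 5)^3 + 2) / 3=998 / 125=7.98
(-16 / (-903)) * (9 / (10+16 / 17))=136 / 9331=0.01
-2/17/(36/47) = -47/306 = -0.15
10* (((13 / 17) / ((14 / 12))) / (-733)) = -780 / 87227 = -0.01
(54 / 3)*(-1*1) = -18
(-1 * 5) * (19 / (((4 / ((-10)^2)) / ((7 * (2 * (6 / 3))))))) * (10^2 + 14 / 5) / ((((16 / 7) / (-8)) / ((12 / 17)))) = 287120400 / 17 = 16889435.29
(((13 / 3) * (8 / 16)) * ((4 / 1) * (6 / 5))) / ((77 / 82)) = 11.08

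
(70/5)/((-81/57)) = -9.85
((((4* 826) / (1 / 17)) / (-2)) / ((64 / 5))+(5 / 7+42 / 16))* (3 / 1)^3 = -6624747 / 112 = -59149.53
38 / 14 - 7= -4.29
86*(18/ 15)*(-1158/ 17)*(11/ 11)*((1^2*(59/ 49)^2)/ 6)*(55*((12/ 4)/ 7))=-11439972324/ 285719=-40039.24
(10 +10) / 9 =20 / 9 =2.22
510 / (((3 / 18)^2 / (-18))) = -330480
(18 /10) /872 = 9 /4360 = 0.00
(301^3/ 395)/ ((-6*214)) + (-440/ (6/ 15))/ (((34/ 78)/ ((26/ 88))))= -6892111817/ 8622060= -799.36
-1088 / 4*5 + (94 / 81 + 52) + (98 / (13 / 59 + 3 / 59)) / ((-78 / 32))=-1532216 / 1053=-1455.10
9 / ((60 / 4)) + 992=4963 / 5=992.60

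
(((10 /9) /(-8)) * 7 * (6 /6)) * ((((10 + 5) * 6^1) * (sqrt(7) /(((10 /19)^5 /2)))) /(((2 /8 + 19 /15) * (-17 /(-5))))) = -2223.24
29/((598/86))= 1247/299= 4.17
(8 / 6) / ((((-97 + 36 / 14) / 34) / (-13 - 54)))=63784 / 1983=32.17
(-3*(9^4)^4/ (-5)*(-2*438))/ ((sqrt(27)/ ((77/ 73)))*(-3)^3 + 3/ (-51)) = -245417703557955903425682/ 75783520985 + 320384843887653056730558186*sqrt(3)/ 75783520985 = 7319235140772473.85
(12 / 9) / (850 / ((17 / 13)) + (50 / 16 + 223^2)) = 0.00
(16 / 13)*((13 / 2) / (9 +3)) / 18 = 1 / 27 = 0.04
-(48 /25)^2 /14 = -1152 /4375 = -0.26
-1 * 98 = -98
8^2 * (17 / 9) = 1088 / 9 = 120.89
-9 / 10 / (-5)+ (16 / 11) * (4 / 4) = 899 / 550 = 1.63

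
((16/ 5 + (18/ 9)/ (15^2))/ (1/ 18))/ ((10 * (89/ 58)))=41876/ 11125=3.76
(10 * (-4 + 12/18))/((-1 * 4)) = 25/3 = 8.33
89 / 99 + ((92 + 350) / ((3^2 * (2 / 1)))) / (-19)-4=-8264 / 1881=-4.39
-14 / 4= -7 / 2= -3.50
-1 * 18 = -18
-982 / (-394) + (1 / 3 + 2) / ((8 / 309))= 145965 / 1576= 92.62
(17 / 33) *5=85 / 33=2.58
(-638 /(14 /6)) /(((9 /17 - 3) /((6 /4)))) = 16269 /98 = 166.01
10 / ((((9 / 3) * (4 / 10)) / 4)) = 100 / 3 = 33.33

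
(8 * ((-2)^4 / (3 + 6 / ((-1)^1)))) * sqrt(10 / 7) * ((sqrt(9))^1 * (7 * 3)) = -384 * sqrt(70) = -3212.77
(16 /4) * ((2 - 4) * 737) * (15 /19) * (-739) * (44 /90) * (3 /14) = 47928584 /133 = 360365.29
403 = 403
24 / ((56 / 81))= 243 / 7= 34.71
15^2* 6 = 1350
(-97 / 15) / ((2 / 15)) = -97 / 2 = -48.50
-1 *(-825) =825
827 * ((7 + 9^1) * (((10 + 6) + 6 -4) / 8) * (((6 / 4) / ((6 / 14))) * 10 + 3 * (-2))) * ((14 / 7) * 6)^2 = 124327872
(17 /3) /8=17 /24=0.71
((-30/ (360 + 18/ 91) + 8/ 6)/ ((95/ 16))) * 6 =218528/ 172995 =1.26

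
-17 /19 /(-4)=17 /76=0.22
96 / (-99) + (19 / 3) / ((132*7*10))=-26861 / 27720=-0.97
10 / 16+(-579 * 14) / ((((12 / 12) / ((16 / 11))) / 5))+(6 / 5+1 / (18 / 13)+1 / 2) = -233440733 / 3960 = -58949.68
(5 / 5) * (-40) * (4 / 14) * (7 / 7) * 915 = -73200 / 7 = -10457.14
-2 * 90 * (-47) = 8460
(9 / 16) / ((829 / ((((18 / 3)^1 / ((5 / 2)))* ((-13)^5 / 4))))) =-10024911 / 66320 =-151.16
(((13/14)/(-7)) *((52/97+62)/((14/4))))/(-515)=78858/17134565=0.00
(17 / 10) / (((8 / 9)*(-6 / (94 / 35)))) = -2397 / 2800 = -0.86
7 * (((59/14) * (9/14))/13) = 531/364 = 1.46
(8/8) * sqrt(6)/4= sqrt(6)/4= 0.61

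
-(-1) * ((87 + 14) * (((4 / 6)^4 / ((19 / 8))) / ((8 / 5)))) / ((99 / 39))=105040 / 50787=2.07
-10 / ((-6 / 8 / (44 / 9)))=1760 / 27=65.19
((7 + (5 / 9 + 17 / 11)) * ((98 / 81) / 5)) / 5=88298 / 200475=0.44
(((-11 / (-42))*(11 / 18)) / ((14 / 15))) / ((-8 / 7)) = -605 / 4032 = -0.15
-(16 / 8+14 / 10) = -17 / 5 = -3.40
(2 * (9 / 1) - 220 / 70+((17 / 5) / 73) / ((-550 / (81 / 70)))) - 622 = -8531876377 / 14052500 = -607.14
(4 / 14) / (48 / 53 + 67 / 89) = 9434 / 54761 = 0.17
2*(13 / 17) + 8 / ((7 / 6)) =998 / 119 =8.39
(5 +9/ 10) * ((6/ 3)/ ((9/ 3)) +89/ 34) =3953/ 204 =19.38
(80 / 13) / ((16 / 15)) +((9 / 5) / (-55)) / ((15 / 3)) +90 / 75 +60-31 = 642833 / 17875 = 35.96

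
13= 13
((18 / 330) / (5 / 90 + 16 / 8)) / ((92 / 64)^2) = 13824 / 1076515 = 0.01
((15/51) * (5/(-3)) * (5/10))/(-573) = 25/58446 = 0.00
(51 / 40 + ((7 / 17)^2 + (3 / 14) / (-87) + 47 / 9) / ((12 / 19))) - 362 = -352.19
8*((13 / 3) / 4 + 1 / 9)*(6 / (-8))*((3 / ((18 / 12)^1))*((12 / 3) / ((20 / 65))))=-559 / 3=-186.33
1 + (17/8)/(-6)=31/48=0.65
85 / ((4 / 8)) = 170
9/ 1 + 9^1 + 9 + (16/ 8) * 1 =29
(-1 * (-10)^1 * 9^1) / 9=10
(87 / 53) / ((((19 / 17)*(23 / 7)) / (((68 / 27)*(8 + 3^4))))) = 20885452 / 208449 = 100.19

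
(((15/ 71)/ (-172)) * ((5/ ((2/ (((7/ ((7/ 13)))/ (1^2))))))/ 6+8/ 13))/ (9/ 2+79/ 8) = -0.00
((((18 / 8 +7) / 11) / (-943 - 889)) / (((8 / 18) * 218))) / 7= -333 / 492031232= -0.00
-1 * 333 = -333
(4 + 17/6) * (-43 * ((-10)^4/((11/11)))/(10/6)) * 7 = -12341000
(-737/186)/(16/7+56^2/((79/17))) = -407561/69647328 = -0.01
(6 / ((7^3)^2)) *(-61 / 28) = -183 / 1647086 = -0.00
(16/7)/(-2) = -8/7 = -1.14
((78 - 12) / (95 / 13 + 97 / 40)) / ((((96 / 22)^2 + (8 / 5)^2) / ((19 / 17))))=41094625 / 117125036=0.35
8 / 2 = 4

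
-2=-2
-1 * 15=-15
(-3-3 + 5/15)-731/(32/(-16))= 359.83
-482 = -482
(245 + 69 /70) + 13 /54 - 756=-481736 /945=-509.77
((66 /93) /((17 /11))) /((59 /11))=2662 /31093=0.09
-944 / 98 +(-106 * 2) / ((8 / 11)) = -29511 / 98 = -301.13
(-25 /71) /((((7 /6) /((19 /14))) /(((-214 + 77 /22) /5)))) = 17.24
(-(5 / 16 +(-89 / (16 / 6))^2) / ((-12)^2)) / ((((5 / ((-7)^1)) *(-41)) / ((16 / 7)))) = -71309 / 118080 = -0.60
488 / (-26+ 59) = 488 / 33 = 14.79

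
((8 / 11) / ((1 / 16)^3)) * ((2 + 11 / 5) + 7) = 1835008 / 55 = 33363.78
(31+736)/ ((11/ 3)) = 2301/ 11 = 209.18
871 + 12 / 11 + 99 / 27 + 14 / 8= 115831 / 132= 877.51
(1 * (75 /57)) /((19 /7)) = 175 /361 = 0.48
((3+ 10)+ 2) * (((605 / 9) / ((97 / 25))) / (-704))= -6875 / 18624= -0.37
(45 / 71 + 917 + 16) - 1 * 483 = 31995 / 71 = 450.63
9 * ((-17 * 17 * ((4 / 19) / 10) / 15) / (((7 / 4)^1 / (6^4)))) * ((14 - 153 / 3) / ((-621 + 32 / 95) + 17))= -342176 / 2065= -165.70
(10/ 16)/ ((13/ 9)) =45/ 104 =0.43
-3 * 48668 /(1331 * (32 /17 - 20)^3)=179329413 /9722326768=0.02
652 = 652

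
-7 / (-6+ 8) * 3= -21 / 2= -10.50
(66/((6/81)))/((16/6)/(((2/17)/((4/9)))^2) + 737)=216513/188339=1.15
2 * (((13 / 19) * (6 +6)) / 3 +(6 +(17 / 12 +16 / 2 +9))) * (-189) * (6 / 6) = -390033 / 38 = -10264.03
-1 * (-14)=14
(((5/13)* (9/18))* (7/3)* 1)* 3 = 35/26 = 1.35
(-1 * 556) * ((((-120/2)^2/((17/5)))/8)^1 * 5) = -6255000/17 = -367941.18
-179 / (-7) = 179 / 7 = 25.57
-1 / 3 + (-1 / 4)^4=-0.33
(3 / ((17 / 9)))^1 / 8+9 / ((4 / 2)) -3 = 231 / 136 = 1.70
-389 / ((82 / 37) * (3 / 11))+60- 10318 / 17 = -4978799 / 4182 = -1190.53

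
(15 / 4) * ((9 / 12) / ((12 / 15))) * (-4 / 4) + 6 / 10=-933 / 320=-2.92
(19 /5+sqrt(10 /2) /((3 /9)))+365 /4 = 3 * sqrt(5)+1901 /20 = 101.76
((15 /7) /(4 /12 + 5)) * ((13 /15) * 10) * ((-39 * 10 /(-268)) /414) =4225 /345184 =0.01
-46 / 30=-23 / 15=-1.53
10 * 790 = 7900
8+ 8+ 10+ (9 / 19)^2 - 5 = 7662 / 361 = 21.22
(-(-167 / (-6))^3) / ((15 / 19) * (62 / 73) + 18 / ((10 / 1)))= -32299505905 / 3700728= -8727.88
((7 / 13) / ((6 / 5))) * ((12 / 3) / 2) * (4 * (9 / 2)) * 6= 1260 / 13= 96.92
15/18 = 5/6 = 0.83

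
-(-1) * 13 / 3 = 13 / 3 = 4.33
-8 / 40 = -1 / 5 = -0.20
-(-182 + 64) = 118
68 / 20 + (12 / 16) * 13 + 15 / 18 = 13.98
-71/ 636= -0.11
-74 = -74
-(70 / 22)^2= -1225 / 121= -10.12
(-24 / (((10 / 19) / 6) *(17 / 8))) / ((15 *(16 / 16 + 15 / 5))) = -912 / 425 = -2.15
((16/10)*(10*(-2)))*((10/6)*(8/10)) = -128/3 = -42.67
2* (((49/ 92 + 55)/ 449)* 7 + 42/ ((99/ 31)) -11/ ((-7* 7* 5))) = 4696418299/ 166987590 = 28.12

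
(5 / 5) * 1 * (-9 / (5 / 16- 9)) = 144 / 139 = 1.04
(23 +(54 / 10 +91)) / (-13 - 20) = -3.62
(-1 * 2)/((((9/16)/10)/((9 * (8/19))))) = -2560/19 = -134.74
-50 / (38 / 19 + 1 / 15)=-750 / 31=-24.19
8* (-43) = -344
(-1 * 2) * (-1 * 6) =12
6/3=2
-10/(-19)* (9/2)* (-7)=-315/19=-16.58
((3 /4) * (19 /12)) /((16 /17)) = 323 /256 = 1.26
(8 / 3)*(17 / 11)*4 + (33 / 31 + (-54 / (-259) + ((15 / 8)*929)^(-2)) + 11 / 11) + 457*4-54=30746077972565216 / 17150156567775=1792.76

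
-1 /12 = -0.08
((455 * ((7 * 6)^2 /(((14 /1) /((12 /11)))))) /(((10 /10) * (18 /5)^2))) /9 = 159250 /297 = 536.20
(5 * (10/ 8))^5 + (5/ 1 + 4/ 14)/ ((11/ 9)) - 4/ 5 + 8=3764309113/ 394240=9548.27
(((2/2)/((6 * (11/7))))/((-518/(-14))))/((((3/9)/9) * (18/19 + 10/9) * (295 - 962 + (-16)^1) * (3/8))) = -3591/24462328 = -0.00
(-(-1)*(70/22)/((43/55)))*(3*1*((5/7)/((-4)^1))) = -375/172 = -2.18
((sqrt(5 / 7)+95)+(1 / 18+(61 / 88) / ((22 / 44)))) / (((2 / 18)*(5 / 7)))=9*sqrt(35) / 5+267337 / 220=1225.82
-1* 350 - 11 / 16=-5611 / 16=-350.69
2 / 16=1 / 8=0.12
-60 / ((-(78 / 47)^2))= 11045 / 507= 21.79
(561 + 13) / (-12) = -287 / 6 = -47.83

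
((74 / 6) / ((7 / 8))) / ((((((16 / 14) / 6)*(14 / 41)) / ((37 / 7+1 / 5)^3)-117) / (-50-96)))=1567624790016 / 89125350307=17.59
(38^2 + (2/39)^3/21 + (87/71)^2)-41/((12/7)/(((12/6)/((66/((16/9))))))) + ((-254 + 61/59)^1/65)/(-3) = 5891090649855682/4075440059691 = 1445.51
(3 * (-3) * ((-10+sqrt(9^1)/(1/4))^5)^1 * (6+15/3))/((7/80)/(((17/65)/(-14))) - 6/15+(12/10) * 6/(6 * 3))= 430848/637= 676.37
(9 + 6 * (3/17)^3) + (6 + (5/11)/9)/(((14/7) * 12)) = 108387391/11673288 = 9.29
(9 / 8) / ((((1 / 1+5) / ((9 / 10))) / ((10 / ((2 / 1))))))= 27 / 32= 0.84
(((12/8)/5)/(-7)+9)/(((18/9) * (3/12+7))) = 627/1015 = 0.62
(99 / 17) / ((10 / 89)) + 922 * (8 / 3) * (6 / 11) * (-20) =-50059879 / 1870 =-26769.99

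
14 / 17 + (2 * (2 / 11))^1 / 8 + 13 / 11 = 767 / 374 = 2.05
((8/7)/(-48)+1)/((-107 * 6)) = -41/26964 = -0.00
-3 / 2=-1.50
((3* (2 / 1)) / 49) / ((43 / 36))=0.10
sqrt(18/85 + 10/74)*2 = 2*sqrt(3431195)/3145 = 1.18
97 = 97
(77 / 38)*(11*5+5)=2310 / 19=121.58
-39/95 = -0.41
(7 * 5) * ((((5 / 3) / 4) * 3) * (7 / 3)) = 1225 / 12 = 102.08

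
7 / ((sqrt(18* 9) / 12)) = 14* sqrt(2) / 3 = 6.60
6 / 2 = 3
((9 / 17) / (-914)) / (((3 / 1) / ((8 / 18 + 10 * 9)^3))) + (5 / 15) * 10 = -263383682 / 1887867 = -139.51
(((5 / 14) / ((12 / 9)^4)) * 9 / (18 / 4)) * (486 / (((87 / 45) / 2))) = 113.63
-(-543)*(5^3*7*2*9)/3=2850750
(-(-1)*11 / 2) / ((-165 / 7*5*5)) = -7 / 750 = -0.01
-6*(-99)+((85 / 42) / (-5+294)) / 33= 13995833 / 23562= 594.00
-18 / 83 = -0.22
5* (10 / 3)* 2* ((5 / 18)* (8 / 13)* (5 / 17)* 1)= 10000 / 5967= 1.68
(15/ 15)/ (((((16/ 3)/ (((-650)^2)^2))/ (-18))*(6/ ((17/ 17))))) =-100409765625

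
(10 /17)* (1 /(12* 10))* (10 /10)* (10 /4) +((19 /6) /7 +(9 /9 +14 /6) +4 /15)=58043 /14280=4.06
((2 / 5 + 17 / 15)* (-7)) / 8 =-161 / 120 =-1.34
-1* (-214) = 214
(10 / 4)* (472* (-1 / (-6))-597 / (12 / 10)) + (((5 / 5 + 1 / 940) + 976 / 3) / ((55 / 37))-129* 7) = -44734699 / 25850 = -1730.55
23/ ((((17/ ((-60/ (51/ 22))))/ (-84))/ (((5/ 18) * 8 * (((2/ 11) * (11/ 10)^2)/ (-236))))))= -311696/ 51153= -6.09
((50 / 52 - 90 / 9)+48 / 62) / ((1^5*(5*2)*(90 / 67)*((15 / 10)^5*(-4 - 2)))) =892574 / 66102075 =0.01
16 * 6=96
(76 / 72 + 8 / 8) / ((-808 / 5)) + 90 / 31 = 1303225 / 450864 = 2.89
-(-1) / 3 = 1 / 3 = 0.33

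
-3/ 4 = -0.75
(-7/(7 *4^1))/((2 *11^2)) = -1/968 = -0.00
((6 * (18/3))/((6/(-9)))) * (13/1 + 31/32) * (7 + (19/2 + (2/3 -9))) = -6160.22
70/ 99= 0.71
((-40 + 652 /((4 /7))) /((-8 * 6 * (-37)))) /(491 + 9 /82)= 0.00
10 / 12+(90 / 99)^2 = 1205 / 726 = 1.66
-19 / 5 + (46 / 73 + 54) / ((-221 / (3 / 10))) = -312509 / 80665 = -3.87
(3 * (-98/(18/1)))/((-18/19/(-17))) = -15827/54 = -293.09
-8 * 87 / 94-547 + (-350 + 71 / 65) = -2759618 / 3055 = -903.31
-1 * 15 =-15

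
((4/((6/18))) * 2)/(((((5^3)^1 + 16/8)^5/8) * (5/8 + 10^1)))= 1536/2808261399595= 0.00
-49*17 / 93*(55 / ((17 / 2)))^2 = -592900 / 1581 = -375.02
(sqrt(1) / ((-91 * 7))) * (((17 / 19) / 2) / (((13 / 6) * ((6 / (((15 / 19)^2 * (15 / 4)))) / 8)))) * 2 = -114750 / 56799379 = -0.00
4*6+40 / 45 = 224 / 9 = 24.89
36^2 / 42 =216 / 7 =30.86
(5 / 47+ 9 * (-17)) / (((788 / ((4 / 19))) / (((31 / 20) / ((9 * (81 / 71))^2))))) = -561481703 / 934916321610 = -0.00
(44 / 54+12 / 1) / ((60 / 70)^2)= 8477 / 486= 17.44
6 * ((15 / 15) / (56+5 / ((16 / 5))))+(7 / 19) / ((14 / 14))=2757 / 5833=0.47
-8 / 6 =-4 / 3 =-1.33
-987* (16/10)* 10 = -15792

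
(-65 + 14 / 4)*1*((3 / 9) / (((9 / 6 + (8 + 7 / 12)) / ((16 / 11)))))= -3936 / 1331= -2.96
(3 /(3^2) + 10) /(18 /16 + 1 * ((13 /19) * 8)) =4712 /3009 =1.57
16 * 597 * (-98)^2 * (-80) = -7338992640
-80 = -80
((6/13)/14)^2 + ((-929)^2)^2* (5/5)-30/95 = 117192344207111344/157339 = 744839767680.69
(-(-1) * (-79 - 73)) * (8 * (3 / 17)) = -3648 / 17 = -214.59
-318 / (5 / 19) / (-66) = 1007 / 55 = 18.31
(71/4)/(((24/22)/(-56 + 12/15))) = -17963/20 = -898.15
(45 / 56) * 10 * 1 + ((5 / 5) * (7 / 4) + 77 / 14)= 107 / 7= 15.29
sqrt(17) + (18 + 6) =sqrt(17) + 24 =28.12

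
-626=-626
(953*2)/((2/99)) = 94347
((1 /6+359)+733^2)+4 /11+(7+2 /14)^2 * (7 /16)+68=496870699 /924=537738.85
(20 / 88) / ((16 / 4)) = 5 / 88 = 0.06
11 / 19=0.58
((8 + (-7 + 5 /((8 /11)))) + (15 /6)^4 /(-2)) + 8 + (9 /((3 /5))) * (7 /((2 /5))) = 8283 /32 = 258.84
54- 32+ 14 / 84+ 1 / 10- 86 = -956 / 15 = -63.73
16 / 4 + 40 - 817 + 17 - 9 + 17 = -748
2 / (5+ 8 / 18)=18 / 49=0.37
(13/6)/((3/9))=13/2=6.50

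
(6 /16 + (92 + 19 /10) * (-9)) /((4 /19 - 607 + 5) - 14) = 1.37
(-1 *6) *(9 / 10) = -27 / 5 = -5.40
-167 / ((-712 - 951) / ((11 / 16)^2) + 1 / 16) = 323312 / 6811527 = 0.05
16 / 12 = 4 / 3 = 1.33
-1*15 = -15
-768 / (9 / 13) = -1109.33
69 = 69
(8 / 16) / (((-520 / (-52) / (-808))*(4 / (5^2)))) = -252.50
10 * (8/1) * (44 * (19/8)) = 8360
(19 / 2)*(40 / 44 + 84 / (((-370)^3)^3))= 6173182640266157499995611 / 714789568872923500000000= 8.64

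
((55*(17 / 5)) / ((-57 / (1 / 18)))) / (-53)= 187 / 54378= 0.00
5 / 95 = 1 / 19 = 0.05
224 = 224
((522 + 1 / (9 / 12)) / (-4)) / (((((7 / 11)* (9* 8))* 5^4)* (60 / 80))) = -1727 / 283500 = -0.01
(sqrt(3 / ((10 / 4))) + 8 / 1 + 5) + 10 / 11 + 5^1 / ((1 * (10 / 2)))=sqrt(30) / 5 + 164 / 11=16.00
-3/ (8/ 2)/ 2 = -3/ 8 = -0.38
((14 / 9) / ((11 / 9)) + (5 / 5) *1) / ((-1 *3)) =-25 / 33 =-0.76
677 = 677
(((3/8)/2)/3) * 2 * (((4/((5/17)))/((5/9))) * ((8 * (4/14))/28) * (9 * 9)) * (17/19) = 421362/23275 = 18.10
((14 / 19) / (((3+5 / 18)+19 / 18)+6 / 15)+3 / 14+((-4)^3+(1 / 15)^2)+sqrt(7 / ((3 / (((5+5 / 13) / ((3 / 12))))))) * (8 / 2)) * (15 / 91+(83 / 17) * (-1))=166.38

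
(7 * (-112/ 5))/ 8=-98/ 5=-19.60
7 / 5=1.40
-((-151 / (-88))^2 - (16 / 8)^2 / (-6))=-83891 / 23232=-3.61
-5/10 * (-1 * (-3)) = -3/2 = -1.50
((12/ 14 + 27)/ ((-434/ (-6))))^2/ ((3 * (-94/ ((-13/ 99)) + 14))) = 1482975/ 21892241168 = 0.00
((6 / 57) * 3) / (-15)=-2 / 95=-0.02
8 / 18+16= 16.44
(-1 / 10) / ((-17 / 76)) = 38 / 85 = 0.45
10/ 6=1.67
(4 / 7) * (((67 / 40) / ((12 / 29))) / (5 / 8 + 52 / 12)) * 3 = 5829 / 4165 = 1.40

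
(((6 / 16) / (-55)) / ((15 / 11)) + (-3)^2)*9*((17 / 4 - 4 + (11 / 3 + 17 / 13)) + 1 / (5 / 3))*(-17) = -416815707 / 52000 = -8015.69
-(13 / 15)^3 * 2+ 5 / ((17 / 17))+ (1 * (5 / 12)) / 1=55549 / 13500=4.11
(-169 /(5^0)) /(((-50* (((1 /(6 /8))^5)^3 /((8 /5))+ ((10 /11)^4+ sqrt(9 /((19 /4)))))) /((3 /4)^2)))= 756535889102774192359701039 /18866107165276271821046547160 - 201386146415413480955809947* sqrt(19) /754644286611050872841861886400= 0.04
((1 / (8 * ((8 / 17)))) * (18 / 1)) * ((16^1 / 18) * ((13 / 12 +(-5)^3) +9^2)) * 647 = -5664485 / 48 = -118010.10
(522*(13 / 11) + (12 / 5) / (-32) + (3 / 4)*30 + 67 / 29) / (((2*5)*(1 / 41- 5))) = -12.90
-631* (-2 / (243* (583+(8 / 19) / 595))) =14266910 / 1601569989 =0.01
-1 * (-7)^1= 7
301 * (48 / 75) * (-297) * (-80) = 22885632 / 5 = 4577126.40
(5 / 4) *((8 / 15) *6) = 4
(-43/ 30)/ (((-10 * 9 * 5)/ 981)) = 4687/ 1500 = 3.12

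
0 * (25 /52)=0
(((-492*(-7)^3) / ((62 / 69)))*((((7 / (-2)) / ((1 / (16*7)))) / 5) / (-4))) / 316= 142641009 / 12245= 11648.92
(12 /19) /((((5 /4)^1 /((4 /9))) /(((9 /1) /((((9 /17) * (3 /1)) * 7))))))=1088 /5985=0.18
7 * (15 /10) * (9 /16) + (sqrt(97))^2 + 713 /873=2897605 /27936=103.72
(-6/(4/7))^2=441/4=110.25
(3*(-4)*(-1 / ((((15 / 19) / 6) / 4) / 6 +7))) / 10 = 5472 / 31945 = 0.17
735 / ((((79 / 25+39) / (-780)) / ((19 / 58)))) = -68079375 / 15283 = -4454.58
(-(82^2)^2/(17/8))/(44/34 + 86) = -90424352/371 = -243731.41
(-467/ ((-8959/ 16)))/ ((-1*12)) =-0.07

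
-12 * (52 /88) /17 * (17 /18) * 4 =-52 /33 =-1.58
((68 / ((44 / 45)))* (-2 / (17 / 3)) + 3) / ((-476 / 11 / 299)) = 70863 / 476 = 148.87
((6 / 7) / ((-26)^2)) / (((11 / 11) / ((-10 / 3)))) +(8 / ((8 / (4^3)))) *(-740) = -56026885 / 1183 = -47360.00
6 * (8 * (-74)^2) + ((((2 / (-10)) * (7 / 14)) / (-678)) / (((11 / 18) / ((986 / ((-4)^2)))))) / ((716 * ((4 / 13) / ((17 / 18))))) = 449148606491033 / 1708776960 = 262848.00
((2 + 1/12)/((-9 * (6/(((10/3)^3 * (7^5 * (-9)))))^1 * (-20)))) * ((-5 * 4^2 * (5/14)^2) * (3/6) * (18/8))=26796875/216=124059.61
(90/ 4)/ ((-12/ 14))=-105/ 4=-26.25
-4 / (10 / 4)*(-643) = 5144 / 5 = 1028.80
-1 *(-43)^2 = -1849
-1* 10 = -10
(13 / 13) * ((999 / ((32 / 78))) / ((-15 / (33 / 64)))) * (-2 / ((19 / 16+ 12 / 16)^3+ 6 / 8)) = 3428568 / 164315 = 20.87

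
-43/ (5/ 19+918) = -817/ 17447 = -0.05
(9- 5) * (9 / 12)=3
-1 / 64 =-0.02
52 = 52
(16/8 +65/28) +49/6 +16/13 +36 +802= 851.72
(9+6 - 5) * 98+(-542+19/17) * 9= -66095/17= -3887.94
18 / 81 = 2 / 9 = 0.22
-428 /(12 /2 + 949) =-428 /955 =-0.45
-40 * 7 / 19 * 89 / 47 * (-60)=1495200 / 893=1674.36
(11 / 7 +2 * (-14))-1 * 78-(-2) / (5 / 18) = -3403 / 35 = -97.23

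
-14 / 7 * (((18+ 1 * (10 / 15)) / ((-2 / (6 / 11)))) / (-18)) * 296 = -16576 / 99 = -167.43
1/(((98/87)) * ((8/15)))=1305/784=1.66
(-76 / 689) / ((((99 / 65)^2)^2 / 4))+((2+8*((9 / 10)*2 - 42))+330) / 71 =116552610356 / 1807361392815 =0.06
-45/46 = -0.98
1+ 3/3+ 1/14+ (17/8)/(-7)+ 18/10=999/280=3.57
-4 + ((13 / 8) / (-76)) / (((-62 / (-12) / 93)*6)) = -4.06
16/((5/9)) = 144/5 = 28.80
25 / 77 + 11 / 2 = 897 / 154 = 5.82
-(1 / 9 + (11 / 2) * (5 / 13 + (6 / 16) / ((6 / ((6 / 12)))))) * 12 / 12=-17959 / 7488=-2.40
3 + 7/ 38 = 121/ 38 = 3.18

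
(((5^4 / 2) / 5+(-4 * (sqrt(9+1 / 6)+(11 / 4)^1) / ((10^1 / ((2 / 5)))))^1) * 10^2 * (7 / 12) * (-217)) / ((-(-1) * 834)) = -4713457 / 5004+1519 * sqrt(330) / 3753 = -934.59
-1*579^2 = -335241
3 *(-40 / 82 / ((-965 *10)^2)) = -3 / 190901125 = -0.00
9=9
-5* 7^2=-245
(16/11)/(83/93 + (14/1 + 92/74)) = 55056/610753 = 0.09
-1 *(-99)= 99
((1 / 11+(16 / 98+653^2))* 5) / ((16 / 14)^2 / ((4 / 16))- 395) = -5469.93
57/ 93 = 19/ 31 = 0.61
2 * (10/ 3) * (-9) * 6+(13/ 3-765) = -3362/ 3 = -1120.67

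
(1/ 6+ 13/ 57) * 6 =45/ 19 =2.37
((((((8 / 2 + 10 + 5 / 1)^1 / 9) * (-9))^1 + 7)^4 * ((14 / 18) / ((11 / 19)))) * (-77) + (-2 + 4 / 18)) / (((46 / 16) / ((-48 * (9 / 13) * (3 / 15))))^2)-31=-25620119893903 / 2235025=-11463012.67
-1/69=-0.01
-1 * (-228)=228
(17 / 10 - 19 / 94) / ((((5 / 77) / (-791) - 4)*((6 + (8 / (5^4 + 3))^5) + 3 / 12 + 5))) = -8180279176494232192 / 245762010437317049715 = -0.03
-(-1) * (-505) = -505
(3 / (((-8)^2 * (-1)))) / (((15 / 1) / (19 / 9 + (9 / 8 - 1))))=-161 / 23040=-0.01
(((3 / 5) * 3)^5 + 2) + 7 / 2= 152473 / 6250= 24.40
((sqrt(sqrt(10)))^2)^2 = 10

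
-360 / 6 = -60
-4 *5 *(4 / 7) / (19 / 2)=-160 / 133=-1.20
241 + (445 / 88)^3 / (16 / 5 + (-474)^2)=184501104063417 / 765562918912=241.00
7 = 7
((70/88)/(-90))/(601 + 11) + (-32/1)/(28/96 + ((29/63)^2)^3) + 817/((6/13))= 121497771429218222557/73019086378181856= 1663.92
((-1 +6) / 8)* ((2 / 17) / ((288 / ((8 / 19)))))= 5 / 46512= 0.00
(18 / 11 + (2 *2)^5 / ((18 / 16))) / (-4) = -45137 / 198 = -227.96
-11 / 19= -0.58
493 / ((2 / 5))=2465 / 2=1232.50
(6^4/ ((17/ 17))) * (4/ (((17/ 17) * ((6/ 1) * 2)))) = 432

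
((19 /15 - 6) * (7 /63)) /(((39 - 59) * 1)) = 0.03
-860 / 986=-0.87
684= 684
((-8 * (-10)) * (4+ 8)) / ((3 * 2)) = 160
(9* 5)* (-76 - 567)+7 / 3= -86798 / 3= -28932.67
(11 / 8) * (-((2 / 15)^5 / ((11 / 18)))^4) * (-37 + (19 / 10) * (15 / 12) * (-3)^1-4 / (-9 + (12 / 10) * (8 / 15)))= 19130482688 / 14098713487529754638671875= 0.00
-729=-729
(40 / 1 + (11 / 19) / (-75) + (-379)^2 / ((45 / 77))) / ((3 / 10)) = 2101809764 / 2565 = 819419.01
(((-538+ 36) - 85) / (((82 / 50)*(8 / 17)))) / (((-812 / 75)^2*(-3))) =467765625 / 216264832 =2.16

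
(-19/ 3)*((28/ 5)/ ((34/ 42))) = -3724/ 85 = -43.81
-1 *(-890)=890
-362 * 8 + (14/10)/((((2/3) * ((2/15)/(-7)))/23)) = -21727/4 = -5431.75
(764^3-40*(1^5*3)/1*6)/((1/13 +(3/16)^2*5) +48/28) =226713412.20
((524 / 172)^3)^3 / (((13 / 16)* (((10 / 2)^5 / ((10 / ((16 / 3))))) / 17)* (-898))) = -579444489376430696121 / 1833520672422095369375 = -0.32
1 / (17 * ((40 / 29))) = 29 / 680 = 0.04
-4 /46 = -2 /23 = -0.09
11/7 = 1.57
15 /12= 5 /4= 1.25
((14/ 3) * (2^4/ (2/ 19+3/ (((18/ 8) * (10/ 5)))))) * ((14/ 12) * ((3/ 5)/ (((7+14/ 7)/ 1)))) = 3724/ 495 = 7.52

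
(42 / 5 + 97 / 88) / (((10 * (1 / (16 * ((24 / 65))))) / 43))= 4314792 / 17875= 241.39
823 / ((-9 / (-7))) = 5761 / 9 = 640.11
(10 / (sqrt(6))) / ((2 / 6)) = 5* sqrt(6) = 12.25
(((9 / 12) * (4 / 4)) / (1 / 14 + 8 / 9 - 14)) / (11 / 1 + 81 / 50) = -4725 / 1036733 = -0.00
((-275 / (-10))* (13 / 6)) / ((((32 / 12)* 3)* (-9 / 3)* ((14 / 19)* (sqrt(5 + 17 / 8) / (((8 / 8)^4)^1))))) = -715* sqrt(114) / 6048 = -1.26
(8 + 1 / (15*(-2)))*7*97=162281 / 30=5409.37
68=68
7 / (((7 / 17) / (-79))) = -1343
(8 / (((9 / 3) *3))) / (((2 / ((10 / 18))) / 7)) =140 / 81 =1.73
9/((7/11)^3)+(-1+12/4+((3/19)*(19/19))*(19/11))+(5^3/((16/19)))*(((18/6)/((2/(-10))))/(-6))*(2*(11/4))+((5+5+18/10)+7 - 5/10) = 2531245393/1207360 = 2096.51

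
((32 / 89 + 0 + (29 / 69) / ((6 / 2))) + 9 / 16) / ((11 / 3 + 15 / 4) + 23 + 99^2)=313087 / 2897987028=0.00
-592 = -592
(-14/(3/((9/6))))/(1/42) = -294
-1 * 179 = -179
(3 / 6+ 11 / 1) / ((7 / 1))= 23 / 14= 1.64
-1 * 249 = -249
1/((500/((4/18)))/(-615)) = -41/150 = -0.27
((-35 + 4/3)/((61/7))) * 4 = -2828/183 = -15.45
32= 32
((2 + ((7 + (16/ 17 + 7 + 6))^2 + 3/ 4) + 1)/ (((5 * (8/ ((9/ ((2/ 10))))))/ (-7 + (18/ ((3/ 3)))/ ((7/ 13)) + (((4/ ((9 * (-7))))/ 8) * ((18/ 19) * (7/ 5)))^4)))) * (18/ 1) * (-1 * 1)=-39002203241814348/ 164774614375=-236700.32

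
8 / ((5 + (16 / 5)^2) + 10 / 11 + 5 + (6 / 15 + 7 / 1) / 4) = 8800 / 25299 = 0.35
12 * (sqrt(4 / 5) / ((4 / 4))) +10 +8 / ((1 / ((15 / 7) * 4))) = 24 * sqrt(5) / 5 +550 / 7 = 89.30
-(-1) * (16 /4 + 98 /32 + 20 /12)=419 /48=8.73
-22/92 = -11/46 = -0.24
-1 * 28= -28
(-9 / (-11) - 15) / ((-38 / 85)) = 6630 / 209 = 31.72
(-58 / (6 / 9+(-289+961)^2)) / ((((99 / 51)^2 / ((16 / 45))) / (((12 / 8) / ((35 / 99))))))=-67048 / 1303950725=-0.00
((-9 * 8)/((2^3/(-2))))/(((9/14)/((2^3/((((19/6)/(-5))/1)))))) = -6720/19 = -353.68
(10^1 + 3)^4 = 28561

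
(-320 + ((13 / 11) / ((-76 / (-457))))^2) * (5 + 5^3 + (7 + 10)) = -27687632133 / 698896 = -39616.24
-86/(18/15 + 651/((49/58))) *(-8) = 6020/6753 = 0.89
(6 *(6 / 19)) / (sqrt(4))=18 / 19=0.95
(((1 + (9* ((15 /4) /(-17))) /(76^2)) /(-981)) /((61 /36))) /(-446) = 392633 /291183859168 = 0.00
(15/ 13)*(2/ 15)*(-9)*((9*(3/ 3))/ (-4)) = 81/ 26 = 3.12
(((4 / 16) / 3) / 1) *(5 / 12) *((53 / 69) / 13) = 265 / 129168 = 0.00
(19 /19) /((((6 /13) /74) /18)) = 2886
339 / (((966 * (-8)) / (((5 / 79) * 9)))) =-5085 / 203504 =-0.02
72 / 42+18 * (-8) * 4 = -4020 / 7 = -574.29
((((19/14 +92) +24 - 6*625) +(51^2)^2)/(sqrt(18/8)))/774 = 94661957/16254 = 5823.92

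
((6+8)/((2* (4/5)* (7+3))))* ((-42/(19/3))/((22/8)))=-441/209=-2.11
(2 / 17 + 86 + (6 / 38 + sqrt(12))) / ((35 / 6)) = 12 * sqrt(3) / 35 + 23886 / 1615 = 15.38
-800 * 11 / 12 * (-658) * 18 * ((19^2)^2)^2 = 147512435148909600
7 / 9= 0.78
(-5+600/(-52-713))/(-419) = 295/21369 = 0.01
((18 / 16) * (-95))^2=731025 / 64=11422.27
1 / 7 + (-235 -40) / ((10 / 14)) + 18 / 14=-2685 / 7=-383.57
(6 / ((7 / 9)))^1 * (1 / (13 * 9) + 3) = 2112 / 91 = 23.21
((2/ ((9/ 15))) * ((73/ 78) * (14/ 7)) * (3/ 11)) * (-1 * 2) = -3.40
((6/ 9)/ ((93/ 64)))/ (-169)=-128/ 47151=-0.00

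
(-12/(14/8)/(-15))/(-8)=-2/35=-0.06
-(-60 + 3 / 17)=1017 / 17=59.82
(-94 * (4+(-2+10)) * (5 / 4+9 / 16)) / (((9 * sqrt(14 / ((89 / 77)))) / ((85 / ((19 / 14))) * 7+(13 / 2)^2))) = -1508841 * sqrt(1958) / 2128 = -31374.60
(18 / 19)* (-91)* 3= -4914 / 19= -258.63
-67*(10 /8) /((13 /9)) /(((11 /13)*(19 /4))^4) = -423933120 /1908029761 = -0.22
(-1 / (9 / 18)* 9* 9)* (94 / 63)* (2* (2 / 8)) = -846 / 7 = -120.86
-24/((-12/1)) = 2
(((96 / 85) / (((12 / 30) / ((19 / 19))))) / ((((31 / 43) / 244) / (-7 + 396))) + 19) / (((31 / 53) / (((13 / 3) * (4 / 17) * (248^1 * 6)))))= 8639140025152 / 8959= 964297357.42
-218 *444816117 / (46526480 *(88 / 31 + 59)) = -55667913309 / 1651690040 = -33.70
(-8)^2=64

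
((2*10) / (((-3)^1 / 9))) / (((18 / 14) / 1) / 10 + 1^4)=-4200 / 79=-53.16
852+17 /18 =15353 /18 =852.94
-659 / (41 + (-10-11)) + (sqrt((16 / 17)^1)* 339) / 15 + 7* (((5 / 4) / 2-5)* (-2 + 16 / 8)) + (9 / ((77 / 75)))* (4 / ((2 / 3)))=30257 / 1540 + 452* sqrt(17) / 85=41.57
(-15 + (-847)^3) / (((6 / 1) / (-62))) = 18837008578 / 3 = 6279002859.33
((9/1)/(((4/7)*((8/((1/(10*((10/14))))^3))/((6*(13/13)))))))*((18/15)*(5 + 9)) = 1361367/2500000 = 0.54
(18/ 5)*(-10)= -36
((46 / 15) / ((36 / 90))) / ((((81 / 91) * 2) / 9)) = 2093 / 54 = 38.76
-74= -74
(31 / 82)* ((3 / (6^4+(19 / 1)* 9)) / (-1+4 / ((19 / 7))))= 589 / 360882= 0.00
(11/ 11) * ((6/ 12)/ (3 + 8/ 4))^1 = 1/ 10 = 0.10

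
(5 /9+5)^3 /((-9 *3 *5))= -25000 /19683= -1.27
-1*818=-818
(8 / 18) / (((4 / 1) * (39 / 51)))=17 / 117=0.15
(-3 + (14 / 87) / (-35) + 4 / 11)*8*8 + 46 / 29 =-801178 / 4785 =-167.44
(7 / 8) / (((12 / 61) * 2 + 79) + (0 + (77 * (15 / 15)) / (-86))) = 18361 / 1647204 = 0.01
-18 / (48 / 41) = -123 / 8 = -15.38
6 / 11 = 0.55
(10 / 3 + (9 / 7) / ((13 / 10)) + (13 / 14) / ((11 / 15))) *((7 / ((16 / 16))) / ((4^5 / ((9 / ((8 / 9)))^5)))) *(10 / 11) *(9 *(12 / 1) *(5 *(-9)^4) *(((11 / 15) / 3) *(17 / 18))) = 7252006754868345225 / 2399141888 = 3022750255.47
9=9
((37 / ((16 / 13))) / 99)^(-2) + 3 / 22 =55893315 / 5089942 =10.98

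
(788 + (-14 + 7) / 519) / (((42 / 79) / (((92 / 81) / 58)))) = 743089405 / 25601751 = 29.02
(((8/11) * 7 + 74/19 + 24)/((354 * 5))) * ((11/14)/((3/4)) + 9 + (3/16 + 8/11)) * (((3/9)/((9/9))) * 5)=15518011/45575376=0.34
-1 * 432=-432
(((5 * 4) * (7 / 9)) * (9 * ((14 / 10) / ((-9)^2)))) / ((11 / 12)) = 784 / 297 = 2.64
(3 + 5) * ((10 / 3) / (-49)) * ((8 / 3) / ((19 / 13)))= -8320 / 8379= -0.99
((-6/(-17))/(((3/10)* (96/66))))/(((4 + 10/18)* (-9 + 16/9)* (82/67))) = -59697/2972008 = -0.02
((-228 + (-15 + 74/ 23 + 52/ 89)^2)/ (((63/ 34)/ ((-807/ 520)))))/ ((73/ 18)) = 21.19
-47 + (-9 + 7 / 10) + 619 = 5637 / 10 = 563.70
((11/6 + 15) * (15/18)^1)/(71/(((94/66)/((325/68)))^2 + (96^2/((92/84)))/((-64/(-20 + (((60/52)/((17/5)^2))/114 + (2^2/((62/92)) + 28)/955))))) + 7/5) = 142520591828451413754050/14498651885607220007799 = 9.83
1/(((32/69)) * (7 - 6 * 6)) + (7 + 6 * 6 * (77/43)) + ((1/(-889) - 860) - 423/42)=-28332961775/35474656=-798.68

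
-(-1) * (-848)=-848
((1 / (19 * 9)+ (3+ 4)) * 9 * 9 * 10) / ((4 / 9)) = 242595 / 19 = 12768.16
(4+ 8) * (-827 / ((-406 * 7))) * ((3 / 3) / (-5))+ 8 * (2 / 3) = 98794 / 21315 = 4.63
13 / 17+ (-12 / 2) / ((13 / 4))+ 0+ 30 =6391 / 221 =28.92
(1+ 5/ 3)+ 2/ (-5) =2.27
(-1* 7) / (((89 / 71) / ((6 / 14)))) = -213 / 89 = -2.39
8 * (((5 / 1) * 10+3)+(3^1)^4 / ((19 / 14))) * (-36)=-616608 / 19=-32453.05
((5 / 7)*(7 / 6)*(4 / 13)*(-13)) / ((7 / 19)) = -190 / 21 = -9.05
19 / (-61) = -0.31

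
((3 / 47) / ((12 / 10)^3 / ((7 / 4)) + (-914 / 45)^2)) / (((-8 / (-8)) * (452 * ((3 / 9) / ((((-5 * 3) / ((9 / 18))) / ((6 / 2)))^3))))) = -79734375 / 77829635242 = -0.00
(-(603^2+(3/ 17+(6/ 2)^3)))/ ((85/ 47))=-58109061/ 289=-201069.42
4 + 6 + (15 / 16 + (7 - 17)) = 15 / 16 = 0.94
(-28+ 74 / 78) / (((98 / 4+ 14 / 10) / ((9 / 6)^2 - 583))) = 12253825 / 20202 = 606.56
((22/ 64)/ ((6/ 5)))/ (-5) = -11/ 192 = -0.06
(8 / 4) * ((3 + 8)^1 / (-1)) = -22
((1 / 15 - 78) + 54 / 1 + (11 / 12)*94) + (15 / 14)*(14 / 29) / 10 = 27094 / 435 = 62.29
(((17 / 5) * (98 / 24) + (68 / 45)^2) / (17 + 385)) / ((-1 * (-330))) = 130951 / 1074546000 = 0.00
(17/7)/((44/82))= 697/154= 4.53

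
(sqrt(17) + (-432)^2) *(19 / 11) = 19 *sqrt(17) / 11 + 3545856 / 11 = 322357.67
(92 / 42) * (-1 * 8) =-368 / 21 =-17.52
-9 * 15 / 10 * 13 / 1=-351 / 2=-175.50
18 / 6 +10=13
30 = 30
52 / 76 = 13 / 19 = 0.68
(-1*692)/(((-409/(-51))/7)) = -247044/409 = -604.02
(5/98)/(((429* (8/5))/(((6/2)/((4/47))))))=1175/448448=0.00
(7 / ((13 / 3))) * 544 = 11424 / 13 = 878.77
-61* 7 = -427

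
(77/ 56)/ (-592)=-0.00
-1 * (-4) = 4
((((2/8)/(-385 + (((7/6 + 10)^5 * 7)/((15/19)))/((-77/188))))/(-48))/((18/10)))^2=55130625/93050750736230560214323264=0.00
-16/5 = -3.20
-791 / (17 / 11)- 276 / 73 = -639865 / 1241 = -515.60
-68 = -68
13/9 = 1.44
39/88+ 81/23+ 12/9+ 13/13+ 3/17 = 668347/103224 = 6.47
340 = 340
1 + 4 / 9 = 13 / 9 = 1.44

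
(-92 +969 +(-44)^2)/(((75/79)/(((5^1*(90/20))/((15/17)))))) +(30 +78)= 3783259/50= 75665.18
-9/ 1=-9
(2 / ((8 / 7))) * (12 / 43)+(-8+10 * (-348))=-149963 / 43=-3487.51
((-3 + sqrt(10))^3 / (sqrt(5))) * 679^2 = -53941797 * sqrt(5) / 5 + 17058517 * sqrt(2) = 881.11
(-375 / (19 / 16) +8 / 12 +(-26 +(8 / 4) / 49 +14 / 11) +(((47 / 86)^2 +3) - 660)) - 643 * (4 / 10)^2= -6245289096401 / 5680682700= -1099.39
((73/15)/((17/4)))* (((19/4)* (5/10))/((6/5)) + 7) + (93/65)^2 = 31879423/2585700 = 12.33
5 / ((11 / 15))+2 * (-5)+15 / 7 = -80 / 77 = -1.04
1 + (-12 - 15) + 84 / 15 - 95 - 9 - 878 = -5012 / 5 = -1002.40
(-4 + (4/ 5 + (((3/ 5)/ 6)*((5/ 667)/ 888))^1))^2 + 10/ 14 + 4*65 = 66538293049160623/ 245570186131200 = 270.95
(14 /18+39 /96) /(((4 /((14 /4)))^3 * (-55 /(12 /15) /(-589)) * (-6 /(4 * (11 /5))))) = -68891207 /6912000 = -9.97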